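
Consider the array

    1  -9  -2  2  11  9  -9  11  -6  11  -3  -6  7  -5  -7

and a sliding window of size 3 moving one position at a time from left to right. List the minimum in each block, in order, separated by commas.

-9, -9, -2, 2, -9, -9, -9, -6, -6, -6, -6, -6, -7

Sliding a size-3 window across the 15 values:
(1, -9, -2) → min -9
(-9, -2, 2) → min -9
(-2, 2, 11) → min -2
(2, 11, 9) → min 2
(11, 9, -9) → min -9
(9, -9, 11) → min -9
(-9, 11, -6) → min -9
(11, -6, 11) → min -6
(-6, 11, -3) → min -6
(11, -3, -6) → min -6
(-3, -6, 7) → min -6
(-6, 7, -5) → min -6
(7, -5, -7) → min -7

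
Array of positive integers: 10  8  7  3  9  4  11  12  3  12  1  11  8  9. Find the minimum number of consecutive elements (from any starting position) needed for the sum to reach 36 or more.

4

add 10: running sum 10 < 36
add 8: running sum 18 < 36
add 7: running sum 25 < 36
add 3: running sum 28 < 36
end 4: [10, 8, 7, 3, 9] sum 37, len 5
end 5: [10, 8, 7, 3, 9, 4] sum 41, len 6
end 6: [8, 7, 3, 9, 4, 11] sum 42, len 6
end 7: [9, 4, 11, 12] sum 36, len 4
end 8: [9, 4, 11, 12, 3] sum 39, len 5
end 9: [11, 12, 3, 12] sum 38, len 4
end 10: [11, 12, 3, 12, 1] sum 39, len 5
end 11: [12, 3, 12, 1, 11] sum 39, len 5
end 12: [12, 3, 12, 1, 11, 8] sum 47, len 6
end 13: [12, 1, 11, 8, 9] sum 41, len 5
Shortest qualifying length: 4.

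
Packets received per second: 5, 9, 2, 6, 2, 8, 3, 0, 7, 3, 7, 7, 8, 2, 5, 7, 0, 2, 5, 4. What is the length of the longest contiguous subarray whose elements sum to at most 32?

8

→ 5: sum 5, len 1
→ 9: sum 14, len 2
→ 2: sum 16, len 3
→ 6: sum 22, len 4
→ 2: sum 24, len 5
→ 8: sum 32, len 6
→ 3 (dropped 5): sum 30, len 6
→ 0: sum 30, len 7
→ 7 (dropped 9): sum 28, len 7
→ 3: sum 31, len 8
→ 7 (dropped 2, 6): sum 30, len 7
→ 7 (dropped 2, 8): sum 27, len 6
→ 8 (dropped 3): sum 32, len 6
→ 2 (dropped 0, 7): sum 27, len 5
→ 5: sum 32, len 6
→ 7 (dropped 3, 7): sum 29, len 5
→ 0: sum 29, len 6
→ 2: sum 31, len 7
→ 5 (dropped 7): sum 29, len 7
→ 4 (dropped 8): sum 25, len 7
Longest length seen: 8.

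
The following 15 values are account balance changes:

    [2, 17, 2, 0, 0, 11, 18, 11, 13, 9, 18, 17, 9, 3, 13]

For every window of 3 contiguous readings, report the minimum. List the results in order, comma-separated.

2, 0, 0, 0, 0, 11, 11, 9, 9, 9, 9, 3, 3

(2, 17, 2) → min 2
(17, 2, 0) → min 0
(2, 0, 0) → min 0
(0, 0, 11) → min 0
(0, 11, 18) → min 0
(11, 18, 11) → min 11
(18, 11, 13) → min 11
(11, 13, 9) → min 9
(13, 9, 18) → min 9
(9, 18, 17) → min 9
(18, 17, 9) → min 9
(17, 9, 3) → min 3
(9, 3, 13) → min 3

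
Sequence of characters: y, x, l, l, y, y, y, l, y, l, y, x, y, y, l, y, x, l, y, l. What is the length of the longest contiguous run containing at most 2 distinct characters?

9

Extend right; when distinct count exceeds 2, shrink from the left:
add y: window [y] (1 distinct), len 1
add x: window [y, x] (2 distinct), len 2
add l: window [x, l] (2 distinct), len 2
add l: window [x, l, l] (2 distinct), len 3
add y: window [l, l, y] (2 distinct), len 3
add y: window [l, l, y, y] (2 distinct), len 4
add y: window [l, l, y, y, y] (2 distinct), len 5
add l: window [l, l, y, y, y, l] (2 distinct), len 6
add y: window [l, l, y, y, y, l, y] (2 distinct), len 7
add l: window [l, l, y, y, y, l, y, l] (2 distinct), len 8
add y: window [l, l, y, y, y, l, y, l, y] (2 distinct), len 9
add x: window [y, x] (2 distinct), len 2
add y: window [y, x, y] (2 distinct), len 3
add y: window [y, x, y, y] (2 distinct), len 4
add l: window [y, y, l] (2 distinct), len 3
add y: window [y, y, l, y] (2 distinct), len 4
add x: window [y, x] (2 distinct), len 2
add l: window [x, l] (2 distinct), len 2
add y: window [l, y] (2 distinct), len 2
add l: window [l, y, l] (2 distinct), len 3
Longest length with ≤2 distinct: 9.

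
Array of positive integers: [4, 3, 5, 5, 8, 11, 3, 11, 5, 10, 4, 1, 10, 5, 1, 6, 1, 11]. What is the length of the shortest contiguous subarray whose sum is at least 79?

13

Extend right; whenever the sum reaches 79, record the length and shrink from the left:
add 4: running sum 4 < 79
add 3: running sum 7 < 79
add 5: running sum 12 < 79
add 5: running sum 17 < 79
add 8: running sum 25 < 79
add 11: running sum 36 < 79
add 3: running sum 39 < 79
add 11: running sum 50 < 79
add 5: running sum 55 < 79
add 10: running sum 65 < 79
add 4: running sum 69 < 79
add 1: running sum 70 < 79
add 10: shortest ending here [4, 3, 5, 5, 8, 11, 3, 11, 5, 10, 4, 1, 10] sum 80, len 13
add 5: shortest ending here [3, 5, 5, 8, 11, 3, 11, 5, 10, 4, 1, 10, 5] sum 81, len 13
add 1: shortest ending here [5, 5, 8, 11, 3, 11, 5, 10, 4, 1, 10, 5, 1] sum 79, len 13
add 6: shortest ending here [5, 8, 11, 3, 11, 5, 10, 4, 1, 10, 5, 1, 6] sum 80, len 13
add 1: shortest ending here [5, 8, 11, 3, 11, 5, 10, 4, 1, 10, 5, 1, 6, 1] sum 81, len 14
add 11: shortest ending here [11, 3, 11, 5, 10, 4, 1, 10, 5, 1, 6, 1, 11] sum 79, len 13
Shortest qualifying length: 13.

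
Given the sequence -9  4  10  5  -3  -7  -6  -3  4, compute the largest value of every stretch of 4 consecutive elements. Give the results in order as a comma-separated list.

10, 10, 10, 5, -3, 4

(-9, 4, 10, 5) → max 10
(4, 10, 5, -3) → max 10
(10, 5, -3, -7) → max 10
(5, -3, -7, -6) → max 5
(-3, -7, -6, -3) → max -3
(-7, -6, -3, 4) → max 4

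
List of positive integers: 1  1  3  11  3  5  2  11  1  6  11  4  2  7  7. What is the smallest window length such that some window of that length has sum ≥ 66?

add 1: running sum 1 < 66
add 1: running sum 2 < 66
add 3: running sum 5 < 66
add 11: running sum 16 < 66
add 3: running sum 19 < 66
add 5: running sum 24 < 66
add 2: running sum 26 < 66
add 11: running sum 37 < 66
add 1: running sum 38 < 66
add 6: running sum 44 < 66
add 11: running sum 55 < 66
add 4: running sum 59 < 66
add 2: running sum 61 < 66
end 13: [3, 11, 3, 5, 2, 11, 1, 6, 11, 4, 2, 7] sum 66, len 12
end 14: [11, 3, 5, 2, 11, 1, 6, 11, 4, 2, 7, 7] sum 70, len 12
Shortest qualifying length: 12.

12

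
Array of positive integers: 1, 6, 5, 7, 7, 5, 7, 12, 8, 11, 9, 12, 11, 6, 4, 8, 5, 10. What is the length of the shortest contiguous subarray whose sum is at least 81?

add 1: running sum 1 < 81
add 6: running sum 7 < 81
add 5: running sum 12 < 81
add 7: running sum 19 < 81
add 7: running sum 26 < 81
add 5: running sum 31 < 81
add 7: running sum 38 < 81
add 12: running sum 50 < 81
add 8: running sum 58 < 81
add 11: running sum 69 < 81
add 9: running sum 78 < 81
add 12: shortest ending here [5, 7, 7, 5, 7, 12, 8, 11, 9, 12] sum 83, len 10
add 11: shortest ending here [7, 5, 7, 12, 8, 11, 9, 12, 11] sum 82, len 9
add 6: shortest ending here [5, 7, 12, 8, 11, 9, 12, 11, 6] sum 81, len 9
add 4: shortest ending here [5, 7, 12, 8, 11, 9, 12, 11, 6, 4] sum 85, len 10
add 8: shortest ending here [12, 8, 11, 9, 12, 11, 6, 4, 8] sum 81, len 9
add 5: shortest ending here [12, 8, 11, 9, 12, 11, 6, 4, 8, 5] sum 86, len 10
add 10: shortest ending here [8, 11, 9, 12, 11, 6, 4, 8, 5, 10] sum 84, len 10
Shortest qualifying length: 9.

9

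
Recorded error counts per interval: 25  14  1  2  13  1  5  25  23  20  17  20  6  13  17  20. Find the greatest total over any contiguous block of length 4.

85

(25, 14, 1, 2) → sum 42
(14, 1, 2, 13) → sum 30
(1, 2, 13, 1) → sum 17
(2, 13, 1, 5) → sum 21
(13, 1, 5, 25) → sum 44
(1, 5, 25, 23) → sum 54
(5, 25, 23, 20) → sum 73
(25, 23, 20, 17) → sum 85
(23, 20, 17, 20) → sum 80
(20, 17, 20, 6) → sum 63
(17, 20, 6, 13) → sum 56
(20, 6, 13, 17) → sum 56
(6, 13, 17, 20) → sum 56
Greatest of these is 85.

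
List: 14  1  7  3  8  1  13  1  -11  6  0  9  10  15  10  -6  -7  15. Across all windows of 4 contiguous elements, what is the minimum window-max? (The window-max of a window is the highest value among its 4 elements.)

14 1 7 3 → max 14
1 7 3 8 → max 8
7 3 8 1 → max 8
3 8 1 13 → max 13
8 1 13 1 → max 13
1 13 1 -11 → max 13
13 1 -11 6 → max 13
1 -11 6 0 → max 6
-11 6 0 9 → max 9
6 0 9 10 → max 10
0 9 10 15 → max 15
9 10 15 10 → max 15
10 15 10 -6 → max 15
15 10 -6 -7 → max 15
10 -6 -7 15 → max 15
Minimum of these is 6.

6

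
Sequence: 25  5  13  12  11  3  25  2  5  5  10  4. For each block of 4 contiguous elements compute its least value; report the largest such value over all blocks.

25 5 13 12 → min 5
5 13 12 11 → min 5
13 12 11 3 → min 3
12 11 3 25 → min 3
11 3 25 2 → min 2
3 25 2 5 → min 2
25 2 5 5 → min 2
2 5 5 10 → min 2
5 5 10 4 → min 4
Largest of these is 5.

5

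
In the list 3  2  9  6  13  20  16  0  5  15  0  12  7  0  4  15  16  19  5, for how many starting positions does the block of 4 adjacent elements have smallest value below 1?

3 2 9 6 → min 2
2 9 6 13 → min 2
9 6 13 20 → min 6
6 13 20 16 → min 6
13 20 16 0 → min 0  < 1 ✓
20 16 0 5 → min 0  < 1 ✓
16 0 5 15 → min 0  < 1 ✓
0 5 15 0 → min 0  < 1 ✓
5 15 0 12 → min 0  < 1 ✓
15 0 12 7 → min 0  < 1 ✓
0 12 7 0 → min 0  < 1 ✓
12 7 0 4 → min 0  < 1 ✓
7 0 4 15 → min 0  < 1 ✓
0 4 15 16 → min 0  < 1 ✓
4 15 16 19 → min 4
15 16 19 5 → min 5
10 windows satisfy the condition.

10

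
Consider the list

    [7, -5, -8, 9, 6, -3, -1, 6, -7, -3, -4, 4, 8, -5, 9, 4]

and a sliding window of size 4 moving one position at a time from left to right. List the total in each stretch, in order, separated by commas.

3, 2, 4, 11, 8, -5, -5, -8, -10, 5, 3, 16, 16

(7, -5, -8, 9) → sum 3
(-5, -8, 9, 6) → sum 2
(-8, 9, 6, -3) → sum 4
(9, 6, -3, -1) → sum 11
(6, -3, -1, 6) → sum 8
(-3, -1, 6, -7) → sum -5
(-1, 6, -7, -3) → sum -5
(6, -7, -3, -4) → sum -8
(-7, -3, -4, 4) → sum -10
(-3, -4, 4, 8) → sum 5
(-4, 4, 8, -5) → sum 3
(4, 8, -5, 9) → sum 16
(8, -5, 9, 4) → sum 16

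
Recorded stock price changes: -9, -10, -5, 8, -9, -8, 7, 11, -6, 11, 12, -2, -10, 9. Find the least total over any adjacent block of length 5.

[-9, -10, -5, 8, -9] → sum -25
[-10, -5, 8, -9, -8] → sum -24
[-5, 8, -9, -8, 7] → sum -7
[8, -9, -8, 7, 11] → sum 9
[-9, -8, 7, 11, -6] → sum -5
[-8, 7, 11, -6, 11] → sum 15
[7, 11, -6, 11, 12] → sum 35
[11, -6, 11, 12, -2] → sum 26
[-6, 11, 12, -2, -10] → sum 5
[11, 12, -2, -10, 9] → sum 20
Least of these is -25.

-25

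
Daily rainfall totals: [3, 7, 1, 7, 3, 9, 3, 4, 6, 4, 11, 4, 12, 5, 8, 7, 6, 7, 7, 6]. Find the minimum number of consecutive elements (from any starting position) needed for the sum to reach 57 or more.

add 3: running sum 3 < 57
add 7: running sum 10 < 57
add 1: running sum 11 < 57
add 7: running sum 18 < 57
add 3: running sum 21 < 57
add 9: running sum 30 < 57
add 3: running sum 33 < 57
add 4: running sum 37 < 57
add 6: running sum 43 < 57
add 4: running sum 47 < 57
end 10: [3, 7, 1, 7, 3, 9, 3, 4, 6, 4, 11] sum 58, len 11
end 11: [7, 1, 7, 3, 9, 3, 4, 6, 4, 11, 4] sum 59, len 11
end 12: [7, 3, 9, 3, 4, 6, 4, 11, 4, 12] sum 63, len 10
end 13: [9, 3, 4, 6, 4, 11, 4, 12, 5] sum 58, len 9
end 14: [3, 4, 6, 4, 11, 4, 12, 5, 8] sum 57, len 9
end 15: [6, 4, 11, 4, 12, 5, 8, 7] sum 57, len 8
end 16: [4, 11, 4, 12, 5, 8, 7, 6] sum 57, len 8
end 17: [11, 4, 12, 5, 8, 7, 6, 7] sum 60, len 8
end 18: [11, 4, 12, 5, 8, 7, 6, 7, 7] sum 67, len 9
end 19: [12, 5, 8, 7, 6, 7, 7, 6] sum 58, len 8
Shortest qualifying length: 8.

8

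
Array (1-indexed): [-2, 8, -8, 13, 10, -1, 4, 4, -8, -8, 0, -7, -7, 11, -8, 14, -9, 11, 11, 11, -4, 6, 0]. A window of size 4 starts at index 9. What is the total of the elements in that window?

Elements at indices 9..12: -8, -8, 0, -7
sum(-8, -8, 0, -7) = -23

-23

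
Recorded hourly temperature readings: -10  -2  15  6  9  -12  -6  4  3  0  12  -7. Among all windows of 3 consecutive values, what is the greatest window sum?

-10 -2 15 → sum 3
-2 15 6 → sum 19
15 6 9 → sum 30
6 9 -12 → sum 3
9 -12 -6 → sum -9
-12 -6 4 → sum -14
-6 4 3 → sum 1
4 3 0 → sum 7
3 0 12 → sum 15
0 12 -7 → sum 5
Greatest of these is 30.

30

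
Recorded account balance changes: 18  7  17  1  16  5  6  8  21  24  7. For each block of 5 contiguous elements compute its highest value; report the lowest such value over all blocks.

Each size-5 window and its max:
18 7 17 1 16 → max 18
7 17 1 16 5 → max 17
17 1 16 5 6 → max 17
1 16 5 6 8 → max 16
16 5 6 8 21 → max 21
5 6 8 21 24 → max 24
6 8 21 24 7 → max 24
Lowest of these is 16.

16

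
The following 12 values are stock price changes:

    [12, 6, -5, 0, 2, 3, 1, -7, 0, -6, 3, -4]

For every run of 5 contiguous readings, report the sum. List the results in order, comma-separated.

12 6 -5 0 2 → sum 15
6 -5 0 2 3 → sum 6
-5 0 2 3 1 → sum 1
0 2 3 1 -7 → sum -1
2 3 1 -7 0 → sum -1
3 1 -7 0 -6 → sum -9
1 -7 0 -6 3 → sum -9
-7 0 -6 3 -4 → sum -14

15, 6, 1, -1, -1, -9, -9, -14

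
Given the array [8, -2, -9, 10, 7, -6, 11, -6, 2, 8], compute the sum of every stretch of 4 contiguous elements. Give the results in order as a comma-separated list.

Sliding a size-4 window across the 10 values:
[8, -2, -9, 10] → sum 7
[-2, -9, 10, 7] → sum 6
[-9, 10, 7, -6] → sum 2
[10, 7, -6, 11] → sum 22
[7, -6, 11, -6] → sum 6
[-6, 11, -6, 2] → sum 1
[11, -6, 2, 8] → sum 15

7, 6, 2, 22, 6, 1, 15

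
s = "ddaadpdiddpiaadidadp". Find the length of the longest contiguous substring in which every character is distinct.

add d: [d] len 1
add d (repeat d, move left end past it): [d] len 1
add a: [d, a] len 2
add a (repeat a, move left end past it): [a] len 1
add d: [a, d] len 2
add p: [a, d, p] len 3
add d (repeat d, move left end past it): [p, d] len 2
add i: [p, d, i] len 3
add d (repeat d, move left end past it): [i, d] len 2
add d (repeat d, move left end past it): [d] len 1
add p: [d, p] len 2
add i: [d, p, i] len 3
add a: [d, p, i, a] len 4
add a (repeat a, move left end past it): [a] len 1
add d: [a, d] len 2
add i: [a, d, i] len 3
add d (repeat d, move left end past it): [i, d] len 2
add a: [i, d, a] len 3
add d (repeat d, move left end past it): [a, d] len 2
add p: [a, d, p] len 3
Longest all-distinct length: 4.

4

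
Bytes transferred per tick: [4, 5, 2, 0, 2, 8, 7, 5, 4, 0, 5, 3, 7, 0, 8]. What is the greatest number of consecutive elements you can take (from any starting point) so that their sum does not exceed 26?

add 4: [4] sum 4, len 1
add 5: [4, 5] sum 9, len 2
add 2: [4, 5, 2] sum 11, len 3
add 0: [4, 5, 2, 0] sum 11, len 4
add 2: [4, 5, 2, 0, 2] sum 13, len 5
add 8: [4, 5, 2, 0, 2, 8] sum 21, len 6
add 7: [5, 2, 0, 2, 8, 7] sum 24, len 6
add 5: [2, 0, 2, 8, 7, 5] sum 24, len 6
add 4: [0, 2, 8, 7, 5, 4] sum 26, len 6
add 0: [0, 2, 8, 7, 5, 4, 0] sum 26, len 7
add 5: [7, 5, 4, 0, 5] sum 21, len 5
add 3: [7, 5, 4, 0, 5, 3] sum 24, len 6
add 7: [5, 4, 0, 5, 3, 7] sum 24, len 6
add 0: [5, 4, 0, 5, 3, 7, 0] sum 24, len 7
add 8: [0, 5, 3, 7, 0, 8] sum 23, len 6
Longest length seen: 7.

7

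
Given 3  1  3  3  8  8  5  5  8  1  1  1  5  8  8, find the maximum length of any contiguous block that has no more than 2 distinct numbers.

add 3: window [3] (1 distinct), len 1
add 1: window [3, 1] (2 distinct), len 2
add 3: window [3, 1, 3] (2 distinct), len 3
add 3: window [3, 1, 3, 3] (2 distinct), len 4
add 8: window [3, 3, 8] (2 distinct), len 3
add 8: window [3, 3, 8, 8] (2 distinct), len 4
add 5: window [8, 8, 5] (2 distinct), len 3
add 5: window [8, 8, 5, 5] (2 distinct), len 4
add 8: window [8, 8, 5, 5, 8] (2 distinct), len 5
add 1: window [8, 1] (2 distinct), len 2
add 1: window [8, 1, 1] (2 distinct), len 3
add 1: window [8, 1, 1, 1] (2 distinct), len 4
add 5: window [1, 1, 1, 5] (2 distinct), len 4
add 8: window [5, 8] (2 distinct), len 2
add 8: window [5, 8, 8] (2 distinct), len 3
Longest length with ≤2 distinct: 5.

5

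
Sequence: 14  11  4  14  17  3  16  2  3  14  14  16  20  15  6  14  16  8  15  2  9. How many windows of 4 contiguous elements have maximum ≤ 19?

14 11 4 14 → max 14  ≤ 19 ✓
11 4 14 17 → max 17  ≤ 19 ✓
4 14 17 3 → max 17  ≤ 19 ✓
14 17 3 16 → max 17  ≤ 19 ✓
17 3 16 2 → max 17  ≤ 19 ✓
3 16 2 3 → max 16  ≤ 19 ✓
16 2 3 14 → max 16  ≤ 19 ✓
2 3 14 14 → max 14  ≤ 19 ✓
3 14 14 16 → max 16  ≤ 19 ✓
14 14 16 20 → max 20
14 16 20 15 → max 20
16 20 15 6 → max 20
20 15 6 14 → max 20
15 6 14 16 → max 16  ≤ 19 ✓
6 14 16 8 → max 16  ≤ 19 ✓
14 16 8 15 → max 16  ≤ 19 ✓
16 8 15 2 → max 16  ≤ 19 ✓
8 15 2 9 → max 15  ≤ 19 ✓
14 windows satisfy the condition.

14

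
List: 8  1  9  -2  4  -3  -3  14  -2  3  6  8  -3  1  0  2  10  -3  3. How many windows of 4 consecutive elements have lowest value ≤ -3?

(8, 1, 9, -2) → min -2
(1, 9, -2, 4) → min -2
(9, -2, 4, -3) → min -3  ≤ -3 ✓
(-2, 4, -3, -3) → min -3  ≤ -3 ✓
(4, -3, -3, 14) → min -3  ≤ -3 ✓
(-3, -3, 14, -2) → min -3  ≤ -3 ✓
(-3, 14, -2, 3) → min -3  ≤ -3 ✓
(14, -2, 3, 6) → min -2
(-2, 3, 6, 8) → min -2
(3, 6, 8, -3) → min -3  ≤ -3 ✓
(6, 8, -3, 1) → min -3  ≤ -3 ✓
(8, -3, 1, 0) → min -3  ≤ -3 ✓
(-3, 1, 0, 2) → min -3  ≤ -3 ✓
(1, 0, 2, 10) → min 0
(0, 2, 10, -3) → min -3  ≤ -3 ✓
(2, 10, -3, 3) → min -3  ≤ -3 ✓
11 windows satisfy the condition.

11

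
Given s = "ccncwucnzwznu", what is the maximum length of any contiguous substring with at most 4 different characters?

[c] 1 distinct, len 1
[c, c] 1 distinct, len 2
[c, c, n] 2 distinct, len 3
[c, c, n, c] 2 distinct, len 4
[c, c, n, c, w] 3 distinct, len 5
[c, c, n, c, w, u] 4 distinct, len 6
[c, c, n, c, w, u, c] 4 distinct, len 7
[c, c, n, c, w, u, c, n] 4 distinct, len 8
[u, c, n, z] 4 distinct, len 4
[c, n, z, w] 4 distinct, len 4
[c, n, z, w, z] 4 distinct, len 5
[c, n, z, w, z, n] 4 distinct, len 6
[n, z, w, z, n, u] 4 distinct, len 6
Longest length with ≤4 distinct: 8.

8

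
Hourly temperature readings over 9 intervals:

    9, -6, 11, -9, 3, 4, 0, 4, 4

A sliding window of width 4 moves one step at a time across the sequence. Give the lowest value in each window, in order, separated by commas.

-9, -9, -9, -9, 0, 0

9 -6 11 -9 → min -9
-6 11 -9 3 → min -9
11 -9 3 4 → min -9
-9 3 4 0 → min -9
3 4 0 4 → min 0
4 0 4 4 → min 0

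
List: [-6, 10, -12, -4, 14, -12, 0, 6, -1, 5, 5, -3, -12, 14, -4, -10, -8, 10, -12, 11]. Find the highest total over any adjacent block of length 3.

Each size-3 window and its sum:
-6 10 -12 → sum -8
10 -12 -4 → sum -6
-12 -4 14 → sum -2
-4 14 -12 → sum -2
14 -12 0 → sum 2
-12 0 6 → sum -6
0 6 -1 → sum 5
6 -1 5 → sum 10
-1 5 5 → sum 9
5 5 -3 → sum 7
5 -3 -12 → sum -10
-3 -12 14 → sum -1
-12 14 -4 → sum -2
14 -4 -10 → sum 0
-4 -10 -8 → sum -22
-10 -8 10 → sum -8
-8 10 -12 → sum -10
10 -12 11 → sum 9
Highest of these is 10.

10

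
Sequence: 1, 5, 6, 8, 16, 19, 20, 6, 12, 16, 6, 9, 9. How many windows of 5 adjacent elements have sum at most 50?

[1, 5, 6, 8, 16] → sum 36  ≤ 50 ✓
[5, 6, 8, 16, 19] → sum 54
[6, 8, 16, 19, 20] → sum 69
[8, 16, 19, 20, 6] → sum 69
[16, 19, 20, 6, 12] → sum 73
[19, 20, 6, 12, 16] → sum 73
[20, 6, 12, 16, 6] → sum 60
[6, 12, 16, 6, 9] → sum 49  ≤ 50 ✓
[12, 16, 6, 9, 9] → sum 52
2 windows satisfy the condition.

2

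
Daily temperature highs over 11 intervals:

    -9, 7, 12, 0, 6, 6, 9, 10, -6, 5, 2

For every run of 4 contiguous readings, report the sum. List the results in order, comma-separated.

[-9, 7, 12, 0] → sum 10
[7, 12, 0, 6] → sum 25
[12, 0, 6, 6] → sum 24
[0, 6, 6, 9] → sum 21
[6, 6, 9, 10] → sum 31
[6, 9, 10, -6] → sum 19
[9, 10, -6, 5] → sum 18
[10, -6, 5, 2] → sum 11

10, 25, 24, 21, 31, 19, 18, 11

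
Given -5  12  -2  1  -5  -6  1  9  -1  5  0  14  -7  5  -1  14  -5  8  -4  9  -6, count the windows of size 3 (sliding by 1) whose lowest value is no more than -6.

[-5, 12, -2] → min -5
[12, -2, 1] → min -2
[-2, 1, -5] → min -5
[1, -5, -6] → min -6  ≤ -6 ✓
[-5, -6, 1] → min -6  ≤ -6 ✓
[-6, 1, 9] → min -6  ≤ -6 ✓
[1, 9, -1] → min -1
[9, -1, 5] → min -1
[-1, 5, 0] → min -1
[5, 0, 14] → min 0
[0, 14, -7] → min -7  ≤ -6 ✓
[14, -7, 5] → min -7  ≤ -6 ✓
[-7, 5, -1] → min -7  ≤ -6 ✓
[5, -1, 14] → min -1
[-1, 14, -5] → min -5
[14, -5, 8] → min -5
[-5, 8, -4] → min -5
[8, -4, 9] → min -4
[-4, 9, -6] → min -6  ≤ -6 ✓
7 windows satisfy the condition.

7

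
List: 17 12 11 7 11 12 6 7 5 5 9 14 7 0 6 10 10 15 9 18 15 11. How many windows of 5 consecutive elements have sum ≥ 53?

5

[17, 12, 11, 7, 11] → sum 58  ≥ 53 ✓
[12, 11, 7, 11, 12] → sum 53  ≥ 53 ✓
[11, 7, 11, 12, 6] → sum 47
[7, 11, 12, 6, 7] → sum 43
[11, 12, 6, 7, 5] → sum 41
[12, 6, 7, 5, 5] → sum 35
[6, 7, 5, 5, 9] → sum 32
[7, 5, 5, 9, 14] → sum 40
[5, 5, 9, 14, 7] → sum 40
[5, 9, 14, 7, 0] → sum 35
[9, 14, 7, 0, 6] → sum 36
[14, 7, 0, 6, 10] → sum 37
[7, 0, 6, 10, 10] → sum 33
[0, 6, 10, 10, 15] → sum 41
[6, 10, 10, 15, 9] → sum 50
[10, 10, 15, 9, 18] → sum 62  ≥ 53 ✓
[10, 15, 9, 18, 15] → sum 67  ≥ 53 ✓
[15, 9, 18, 15, 11] → sum 68  ≥ 53 ✓
5 windows satisfy the condition.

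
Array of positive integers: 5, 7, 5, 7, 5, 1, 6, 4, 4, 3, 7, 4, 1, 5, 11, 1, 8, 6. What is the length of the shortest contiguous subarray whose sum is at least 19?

3

add 5: running sum 5 < 19
add 7: running sum 12 < 19
add 5: running sum 17 < 19
add 7: shortest ending here [7, 5, 7] sum 19, len 3
add 5: shortest ending here [7, 5, 7, 5] sum 24, len 4
add 1: shortest ending here [7, 5, 7, 5, 1] sum 25, len 5
add 6: shortest ending here [7, 5, 1, 6] sum 19, len 4
add 4: shortest ending here [7, 5, 1, 6, 4] sum 23, len 5
add 4: shortest ending here [5, 1, 6, 4, 4] sum 20, len 5
add 3: shortest ending here [5, 1, 6, 4, 4, 3] sum 23, len 6
add 7: shortest ending here [6, 4, 4, 3, 7] sum 24, len 5
add 4: shortest ending here [4, 4, 3, 7, 4] sum 22, len 5
add 1: shortest ending here [4, 3, 7, 4, 1] sum 19, len 5
add 5: shortest ending here [3, 7, 4, 1, 5] sum 20, len 5
add 11: shortest ending here [4, 1, 5, 11] sum 21, len 4
add 1: shortest ending here [4, 1, 5, 11, 1] sum 22, len 5
add 8: shortest ending here [11, 1, 8] sum 20, len 3
add 6: shortest ending here [11, 1, 8, 6] sum 26, len 4
Shortest qualifying length: 3.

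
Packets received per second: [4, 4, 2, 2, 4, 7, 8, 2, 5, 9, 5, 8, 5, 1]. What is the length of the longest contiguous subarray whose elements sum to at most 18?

→ 4: sum 4, len 1
→ 4: sum 8, len 2
→ 2: sum 10, len 3
→ 2: sum 12, len 4
→ 4: sum 16, len 5
→ 7 (dropped 4, 4): sum 15, len 4
→ 8 (dropped 2, 2, 4): sum 15, len 2
→ 2: sum 17, len 3
→ 5 (dropped 7): sum 15, len 3
→ 9 (dropped 8): sum 16, len 3
→ 5 (dropped 2, 5): sum 14, len 2
→ 8 (dropped 9): sum 13, len 2
→ 5: sum 18, len 3
→ 1 (dropped 5): sum 14, len 3
Longest length seen: 5.

5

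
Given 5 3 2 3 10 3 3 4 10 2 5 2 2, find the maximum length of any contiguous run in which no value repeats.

add 5: [5] len 1
add 3: [5, 3] len 2
add 2: [5, 3, 2] len 3
add 3 (repeat 3, move left end past it): [2, 3] len 2
add 10: [2, 3, 10] len 3
add 3 (repeat 3, move left end past it): [10, 3] len 2
add 3 (repeat 3, move left end past it): [3] len 1
add 4: [3, 4] len 2
add 10: [3, 4, 10] len 3
add 2: [3, 4, 10, 2] len 4
add 5: [3, 4, 10, 2, 5] len 5
add 2 (repeat 2, move left end past it): [5, 2] len 2
add 2 (repeat 2, move left end past it): [2] len 1
Longest all-distinct length: 5.

5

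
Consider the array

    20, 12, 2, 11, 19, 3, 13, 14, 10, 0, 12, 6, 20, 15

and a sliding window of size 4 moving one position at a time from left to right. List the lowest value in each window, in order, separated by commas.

2, 2, 2, 3, 3, 3, 0, 0, 0, 0, 6

20 12 2 11 → min 2
12 2 11 19 → min 2
2 11 19 3 → min 2
11 19 3 13 → min 3
19 3 13 14 → min 3
3 13 14 10 → min 3
13 14 10 0 → min 0
14 10 0 12 → min 0
10 0 12 6 → min 0
0 12 6 20 → min 0
12 6 20 15 → min 6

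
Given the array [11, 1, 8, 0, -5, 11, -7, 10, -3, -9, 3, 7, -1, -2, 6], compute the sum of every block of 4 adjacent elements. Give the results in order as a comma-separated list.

11 1 8 0 → sum 20
1 8 0 -5 → sum 4
8 0 -5 11 → sum 14
0 -5 11 -7 → sum -1
-5 11 -7 10 → sum 9
11 -7 10 -3 → sum 11
-7 10 -3 -9 → sum -9
10 -3 -9 3 → sum 1
-3 -9 3 7 → sum -2
-9 3 7 -1 → sum 0
3 7 -1 -2 → sum 7
7 -1 -2 6 → sum 10

20, 4, 14, -1, 9, 11, -9, 1, -2, 0, 7, 10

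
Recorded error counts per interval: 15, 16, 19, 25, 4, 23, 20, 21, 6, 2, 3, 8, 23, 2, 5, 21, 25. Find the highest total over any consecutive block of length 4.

[15, 16, 19, 25] → sum 75
[16, 19, 25, 4] → sum 64
[19, 25, 4, 23] → sum 71
[25, 4, 23, 20] → sum 72
[4, 23, 20, 21] → sum 68
[23, 20, 21, 6] → sum 70
[20, 21, 6, 2] → sum 49
[21, 6, 2, 3] → sum 32
[6, 2, 3, 8] → sum 19
[2, 3, 8, 23] → sum 36
[3, 8, 23, 2] → sum 36
[8, 23, 2, 5] → sum 38
[23, 2, 5, 21] → sum 51
[2, 5, 21, 25] → sum 53
Highest of these is 75.

75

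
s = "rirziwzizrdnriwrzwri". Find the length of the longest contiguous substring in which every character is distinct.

5

add r: [r] len 1
add i: [r, i] len 2
add r (repeat r, move left end past it): [i, r] len 2
add z: [i, r, z] len 3
add i (repeat i, move left end past it): [r, z, i] len 3
add w: [r, z, i, w] len 4
add z (repeat z, move left end past it): [i, w, z] len 3
add i (repeat i, move left end past it): [w, z, i] len 3
add z (repeat z, move left end past it): [i, z] len 2
add r: [i, z, r] len 3
add d: [i, z, r, d] len 4
add n: [i, z, r, d, n] len 5
add r (repeat r, move left end past it): [d, n, r] len 3
add i: [d, n, r, i] len 4
add w: [d, n, r, i, w] len 5
add r (repeat r, move left end past it): [i, w, r] len 3
add z: [i, w, r, z] len 4
add w (repeat w, move left end past it): [r, z, w] len 3
add r (repeat r, move left end past it): [z, w, r] len 3
add i: [z, w, r, i] len 4
Longest all-distinct length: 5.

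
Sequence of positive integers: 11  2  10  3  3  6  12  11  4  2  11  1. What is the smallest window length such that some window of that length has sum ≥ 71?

Extend right; whenever the sum reaches 71, record the length and shrink from the left:
add 11: running sum 11 < 71
add 2: running sum 13 < 71
add 10: running sum 23 < 71
add 3: running sum 26 < 71
add 3: running sum 29 < 71
add 6: running sum 35 < 71
add 12: running sum 47 < 71
add 11: running sum 58 < 71
add 4: running sum 62 < 71
add 2: running sum 64 < 71
add 11: shortest ending here [11, 2, 10, 3, 3, 6, 12, 11, 4, 2, 11] sum 75, len 11
add 1: shortest ending here [11, 2, 10, 3, 3, 6, 12, 11, 4, 2, 11, 1] sum 76, len 12
Shortest qualifying length: 11.

11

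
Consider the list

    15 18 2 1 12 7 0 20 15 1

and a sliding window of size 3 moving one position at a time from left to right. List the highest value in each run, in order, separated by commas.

(15, 18, 2) → max 18
(18, 2, 1) → max 18
(2, 1, 12) → max 12
(1, 12, 7) → max 12
(12, 7, 0) → max 12
(7, 0, 20) → max 20
(0, 20, 15) → max 20
(20, 15, 1) → max 20

18, 18, 12, 12, 12, 20, 20, 20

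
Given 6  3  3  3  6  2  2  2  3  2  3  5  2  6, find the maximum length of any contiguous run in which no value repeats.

add 6: [6] len 1
add 3: [6, 3] len 2
add 3 (repeat 3, move left end past it): [3] len 1
add 3 (repeat 3, move left end past it): [3] len 1
add 6: [3, 6] len 2
add 2: [3, 6, 2] len 3
add 2 (repeat 2, move left end past it): [2] len 1
add 2 (repeat 2, move left end past it): [2] len 1
add 3: [2, 3] len 2
add 2 (repeat 2, move left end past it): [3, 2] len 2
add 3 (repeat 3, move left end past it): [2, 3] len 2
add 5: [2, 3, 5] len 3
add 2 (repeat 2, move left end past it): [3, 5, 2] len 3
add 6: [3, 5, 2, 6] len 4
Longest all-distinct length: 4.

4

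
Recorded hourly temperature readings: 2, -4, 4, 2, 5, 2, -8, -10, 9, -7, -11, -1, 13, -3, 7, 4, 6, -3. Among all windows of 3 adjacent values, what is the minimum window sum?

-19

[2, -4, 4] → sum 2
[-4, 4, 2] → sum 2
[4, 2, 5] → sum 11
[2, 5, 2] → sum 9
[5, 2, -8] → sum -1
[2, -8, -10] → sum -16
[-8, -10, 9] → sum -9
[-10, 9, -7] → sum -8
[9, -7, -11] → sum -9
[-7, -11, -1] → sum -19
[-11, -1, 13] → sum 1
[-1, 13, -3] → sum 9
[13, -3, 7] → sum 17
[-3, 7, 4] → sum 8
[7, 4, 6] → sum 17
[4, 6, -3] → sum 7
Minimum of these is -19.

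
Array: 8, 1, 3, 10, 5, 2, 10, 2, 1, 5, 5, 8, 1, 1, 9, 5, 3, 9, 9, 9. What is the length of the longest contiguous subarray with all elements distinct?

[8] len 1
[8, 1] len 2
[8, 1, 3] len 3
[8, 1, 3, 10] len 4
[8, 1, 3, 10, 5] len 5
[8, 1, 3, 10, 5, 2] len 6
[5, 2, 10] len 3
[10, 2] len 2
[10, 2, 1] len 3
[10, 2, 1, 5] len 4
[5] len 1
[5, 8] len 2
[5, 8, 1] len 3
[1] len 1
[1, 9] len 2
[1, 9, 5] len 3
[1, 9, 5, 3] len 4
[5, 3, 9] len 3
[9] len 1
[9] len 1
Longest all-distinct length: 6.

6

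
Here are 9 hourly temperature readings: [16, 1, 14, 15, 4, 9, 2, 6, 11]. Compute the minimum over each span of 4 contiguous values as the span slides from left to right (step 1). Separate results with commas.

Sliding a size-4 window across the 9 values:
(16, 1, 14, 15) → min 1
(1, 14, 15, 4) → min 1
(14, 15, 4, 9) → min 4
(15, 4, 9, 2) → min 2
(4, 9, 2, 6) → min 2
(9, 2, 6, 11) → min 2

1, 1, 4, 2, 2, 2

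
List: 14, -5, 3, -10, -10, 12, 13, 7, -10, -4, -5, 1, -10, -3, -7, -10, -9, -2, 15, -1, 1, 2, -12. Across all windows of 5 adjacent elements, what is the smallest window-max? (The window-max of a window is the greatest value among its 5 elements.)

-3

14 -5 3 -10 -10 → max 14
-5 3 -10 -10 12 → max 12
3 -10 -10 12 13 → max 13
-10 -10 12 13 7 → max 13
-10 12 13 7 -10 → max 13
12 13 7 -10 -4 → max 13
13 7 -10 -4 -5 → max 13
7 -10 -4 -5 1 → max 7
-10 -4 -5 1 -10 → max 1
-4 -5 1 -10 -3 → max 1
-5 1 -10 -3 -7 → max 1
1 -10 -3 -7 -10 → max 1
-10 -3 -7 -10 -9 → max -3
-3 -7 -10 -9 -2 → max -2
-7 -10 -9 -2 15 → max 15
-10 -9 -2 15 -1 → max 15
-9 -2 15 -1 1 → max 15
-2 15 -1 1 2 → max 15
15 -1 1 2 -12 → max 15
Smallest of these is -3.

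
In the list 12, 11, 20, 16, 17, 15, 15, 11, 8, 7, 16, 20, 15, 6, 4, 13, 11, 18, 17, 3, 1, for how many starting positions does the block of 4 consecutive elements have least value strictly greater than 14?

2

[12, 11, 20, 16] → min 11
[11, 20, 16, 17] → min 11
[20, 16, 17, 15] → min 15  > 14 ✓
[16, 17, 15, 15] → min 15  > 14 ✓
[17, 15, 15, 11] → min 11
[15, 15, 11, 8] → min 8
[15, 11, 8, 7] → min 7
[11, 8, 7, 16] → min 7
[8, 7, 16, 20] → min 7
[7, 16, 20, 15] → min 7
[16, 20, 15, 6] → min 6
[20, 15, 6, 4] → min 4
[15, 6, 4, 13] → min 4
[6, 4, 13, 11] → min 4
[4, 13, 11, 18] → min 4
[13, 11, 18, 17] → min 11
[11, 18, 17, 3] → min 3
[18, 17, 3, 1] → min 1
2 windows satisfy the condition.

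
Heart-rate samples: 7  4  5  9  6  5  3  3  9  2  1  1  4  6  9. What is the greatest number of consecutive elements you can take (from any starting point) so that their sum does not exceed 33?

add 7: [7] sum 7, len 1
add 4: [7, 4] sum 11, len 2
add 5: [7, 4, 5] sum 16, len 3
add 9: [7, 4, 5, 9] sum 25, len 4
add 6: [7, 4, 5, 9, 6] sum 31, len 5
add 5: [4, 5, 9, 6, 5] sum 29, len 5
add 3: [4, 5, 9, 6, 5, 3] sum 32, len 6
add 3: [5, 9, 6, 5, 3, 3] sum 31, len 6
add 9: [6, 5, 3, 3, 9] sum 26, len 5
add 2: [6, 5, 3, 3, 9, 2] sum 28, len 6
add 1: [6, 5, 3, 3, 9, 2, 1] sum 29, len 7
add 1: [6, 5, 3, 3, 9, 2, 1, 1] sum 30, len 8
add 4: [5, 3, 3, 9, 2, 1, 1, 4] sum 28, len 8
add 6: [3, 3, 9, 2, 1, 1, 4, 6] sum 29, len 8
add 9: [9, 2, 1, 1, 4, 6, 9] sum 32, len 7
Longest length seen: 8.

8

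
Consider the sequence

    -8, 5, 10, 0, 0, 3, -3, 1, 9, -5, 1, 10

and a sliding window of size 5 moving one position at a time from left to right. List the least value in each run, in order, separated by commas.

-8, 0, -3, -3, -3, -5, -5, -5

Sliding a size-5 window across the 12 values:
(-8, 5, 10, 0, 0) → min -8
(5, 10, 0, 0, 3) → min 0
(10, 0, 0, 3, -3) → min -3
(0, 0, 3, -3, 1) → min -3
(0, 3, -3, 1, 9) → min -3
(3, -3, 1, 9, -5) → min -5
(-3, 1, 9, -5, 1) → min -5
(1, 9, -5, 1, 10) → min -5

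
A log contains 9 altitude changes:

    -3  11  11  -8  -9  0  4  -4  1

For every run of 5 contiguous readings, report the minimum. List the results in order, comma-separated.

-9, -9, -9, -9, -9

(-3, 11, 11, -8, -9) → min -9
(11, 11, -8, -9, 0) → min -9
(11, -8, -9, 0, 4) → min -9
(-8, -9, 0, 4, -4) → min -9
(-9, 0, 4, -4, 1) → min -9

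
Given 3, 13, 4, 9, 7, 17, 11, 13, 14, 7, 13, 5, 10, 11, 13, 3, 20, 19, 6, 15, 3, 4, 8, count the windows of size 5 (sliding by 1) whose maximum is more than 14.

(3, 13, 4, 9, 7) → max 13
(13, 4, 9, 7, 17) → max 17  > 14 ✓
(4, 9, 7, 17, 11) → max 17  > 14 ✓
(9, 7, 17, 11, 13) → max 17  > 14 ✓
(7, 17, 11, 13, 14) → max 17  > 14 ✓
(17, 11, 13, 14, 7) → max 17  > 14 ✓
(11, 13, 14, 7, 13) → max 14
(13, 14, 7, 13, 5) → max 14
(14, 7, 13, 5, 10) → max 14
(7, 13, 5, 10, 11) → max 13
(13, 5, 10, 11, 13) → max 13
(5, 10, 11, 13, 3) → max 13
(10, 11, 13, 3, 20) → max 20  > 14 ✓
(11, 13, 3, 20, 19) → max 20  > 14 ✓
(13, 3, 20, 19, 6) → max 20  > 14 ✓
(3, 20, 19, 6, 15) → max 20  > 14 ✓
(20, 19, 6, 15, 3) → max 20  > 14 ✓
(19, 6, 15, 3, 4) → max 19  > 14 ✓
(6, 15, 3, 4, 8) → max 15  > 14 ✓
12 windows satisfy the condition.

12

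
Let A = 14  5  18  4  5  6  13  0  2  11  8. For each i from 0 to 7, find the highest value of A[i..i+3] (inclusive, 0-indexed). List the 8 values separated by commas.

18, 18, 18, 13, 13, 13, 13, 11

14 5 18 4 → max 18
5 18 4 5 → max 18
18 4 5 6 → max 18
4 5 6 13 → max 13
5 6 13 0 → max 13
6 13 0 2 → max 13
13 0 2 11 → max 13
0 2 11 8 → max 11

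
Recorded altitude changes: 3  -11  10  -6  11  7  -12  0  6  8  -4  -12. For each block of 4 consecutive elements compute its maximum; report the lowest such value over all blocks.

(3, -11, 10, -6) → max 10
(-11, 10, -6, 11) → max 11
(10, -6, 11, 7) → max 11
(-6, 11, 7, -12) → max 11
(11, 7, -12, 0) → max 11
(7, -12, 0, 6) → max 7
(-12, 0, 6, 8) → max 8
(0, 6, 8, -4) → max 8
(6, 8, -4, -12) → max 8
Lowest of these is 7.

7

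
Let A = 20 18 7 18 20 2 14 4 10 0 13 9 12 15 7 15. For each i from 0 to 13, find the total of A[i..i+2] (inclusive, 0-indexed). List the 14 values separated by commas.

45, 43, 45, 40, 36, 20, 28, 14, 23, 22, 34, 36, 34, 37

[20, 18, 7] → sum 45
[18, 7, 18] → sum 43
[7, 18, 20] → sum 45
[18, 20, 2] → sum 40
[20, 2, 14] → sum 36
[2, 14, 4] → sum 20
[14, 4, 10] → sum 28
[4, 10, 0] → sum 14
[10, 0, 13] → sum 23
[0, 13, 9] → sum 22
[13, 9, 12] → sum 34
[9, 12, 15] → sum 36
[12, 15, 7] → sum 34
[15, 7, 15] → sum 37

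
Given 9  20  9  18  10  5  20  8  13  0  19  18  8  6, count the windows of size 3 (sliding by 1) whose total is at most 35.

(9, 20, 9) → sum 38
(20, 9, 18) → sum 47
(9, 18, 10) → sum 37
(18, 10, 5) → sum 33  ≤ 35 ✓
(10, 5, 20) → sum 35  ≤ 35 ✓
(5, 20, 8) → sum 33  ≤ 35 ✓
(20, 8, 13) → sum 41
(8, 13, 0) → sum 21  ≤ 35 ✓
(13, 0, 19) → sum 32  ≤ 35 ✓
(0, 19, 18) → sum 37
(19, 18, 8) → sum 45
(18, 8, 6) → sum 32  ≤ 35 ✓
6 windows satisfy the condition.

6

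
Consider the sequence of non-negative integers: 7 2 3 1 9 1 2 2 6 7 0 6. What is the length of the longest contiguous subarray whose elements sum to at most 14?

4

[7] sum 7 len 1
[7, 2] sum 9 len 2
[7, 2, 3] sum 12 len 3
[7, 2, 3, 1] sum 13 len 4
[3, 1, 9] sum 13 len 3
[3, 1, 9, 1] sum 14 len 4
[1, 9, 1, 2] sum 13 len 4
[9, 1, 2, 2] sum 14 len 4
[1, 2, 2, 6] sum 11 len 4
[6, 7] sum 13 len 2
[6, 7, 0] sum 13 len 3
[7, 0, 6] sum 13 len 3
Longest length seen: 4.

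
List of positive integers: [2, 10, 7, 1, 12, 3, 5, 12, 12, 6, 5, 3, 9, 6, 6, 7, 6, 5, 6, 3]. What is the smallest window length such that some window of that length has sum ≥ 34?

Extend right; whenever the sum reaches 34, record the length and shrink from the left:
add 2: running sum 2 < 34
add 10: running sum 12 < 34
add 7: running sum 19 < 34
add 1: running sum 20 < 34
add 12: running sum 32 < 34
add 3: shortest ending here [2, 10, 7, 1, 12, 3] sum 35, len 6
add 5: shortest ending here [10, 7, 1, 12, 3, 5] sum 38, len 6
add 12: shortest ending here [7, 1, 12, 3, 5, 12] sum 40, len 6
add 12: shortest ending here [12, 3, 5, 12, 12] sum 44, len 5
add 6: shortest ending here [5, 12, 12, 6] sum 35, len 4
add 5: shortest ending here [12, 12, 6, 5] sum 35, len 4
add 3: shortest ending here [12, 12, 6, 5, 3] sum 38, len 5
add 9: shortest ending here [12, 6, 5, 3, 9] sum 35, len 5
add 6: shortest ending here [12, 6, 5, 3, 9, 6] sum 41, len 6
add 6: shortest ending here [6, 5, 3, 9, 6, 6] sum 35, len 6
add 7: shortest ending here [5, 3, 9, 6, 6, 7] sum 36, len 6
add 6: shortest ending here [9, 6, 6, 7, 6] sum 34, len 5
add 5: shortest ending here [9, 6, 6, 7, 6, 5] sum 39, len 6
add 6: shortest ending here [6, 6, 7, 6, 5, 6] sum 36, len 6
add 3: shortest ending here [6, 6, 7, 6, 5, 6, 3] sum 39, len 7
Shortest qualifying length: 4.

4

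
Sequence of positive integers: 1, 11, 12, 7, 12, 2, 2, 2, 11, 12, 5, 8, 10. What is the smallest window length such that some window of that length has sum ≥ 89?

12

Extend right; whenever the sum reaches 89, record the length and shrink from the left:
add 1: running sum 1 < 89
add 11: running sum 12 < 89
add 12: running sum 24 < 89
add 7: running sum 31 < 89
add 12: running sum 43 < 89
add 2: running sum 45 < 89
add 2: running sum 47 < 89
add 2: running sum 49 < 89
add 11: running sum 60 < 89
add 12: running sum 72 < 89
add 5: running sum 77 < 89
add 8: running sum 85 < 89
add 10: shortest ending here [11, 12, 7, 12, 2, 2, 2, 11, 12, 5, 8, 10] sum 94, len 12
Shortest qualifying length: 12.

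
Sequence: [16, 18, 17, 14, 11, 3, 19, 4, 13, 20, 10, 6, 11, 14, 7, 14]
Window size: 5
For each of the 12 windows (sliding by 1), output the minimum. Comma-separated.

16 18 17 14 11 → min 11
18 17 14 11 3 → min 3
17 14 11 3 19 → min 3
14 11 3 19 4 → min 3
11 3 19 4 13 → min 3
3 19 4 13 20 → min 3
19 4 13 20 10 → min 4
4 13 20 10 6 → min 4
13 20 10 6 11 → min 6
20 10 6 11 14 → min 6
10 6 11 14 7 → min 6
6 11 14 7 14 → min 6

11, 3, 3, 3, 3, 3, 4, 4, 6, 6, 6, 6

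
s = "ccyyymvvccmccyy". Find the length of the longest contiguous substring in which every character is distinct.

3

add c: [c] len 1
add c (repeat c, move left end past it): [c] len 1
add y: [c, y] len 2
add y (repeat y, move left end past it): [y] len 1
add y (repeat y, move left end past it): [y] len 1
add m: [y, m] len 2
add v: [y, m, v] len 3
add v (repeat v, move left end past it): [v] len 1
add c: [v, c] len 2
add c (repeat c, move left end past it): [c] len 1
add m: [c, m] len 2
add c (repeat c, move left end past it): [m, c] len 2
add c (repeat c, move left end past it): [c] len 1
add y: [c, y] len 2
add y (repeat y, move left end past it): [y] len 1
Longest all-distinct length: 3.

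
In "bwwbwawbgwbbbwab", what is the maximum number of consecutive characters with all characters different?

4

add b: [b] len 1
add w: [b, w] len 2
add w (repeat w, move left end past it): [w] len 1
add b: [w, b] len 2
add w (repeat w, move left end past it): [b, w] len 2
add a: [b, w, a] len 3
add w (repeat w, move left end past it): [a, w] len 2
add b: [a, w, b] len 3
add g: [a, w, b, g] len 4
add w (repeat w, move left end past it): [b, g, w] len 3
add b (repeat b, move left end past it): [g, w, b] len 3
add b (repeat b, move left end past it): [b] len 1
add b (repeat b, move left end past it): [b] len 1
add w: [b, w] len 2
add a: [b, w, a] len 3
add b (repeat b, move left end past it): [w, a, b] len 3
Longest all-distinct length: 4.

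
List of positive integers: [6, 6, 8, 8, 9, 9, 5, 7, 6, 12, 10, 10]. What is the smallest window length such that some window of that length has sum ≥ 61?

8

Extend right; whenever the sum reaches 61, record the length and shrink from the left:
add 6: running sum 6 < 61
add 6: running sum 12 < 61
add 8: running sum 20 < 61
add 8: running sum 28 < 61
add 9: running sum 37 < 61
add 9: running sum 46 < 61
add 5: running sum 51 < 61
add 7: running sum 58 < 61
add 6: shortest ending here [6, 6, 8, 8, 9, 9, 5, 7, 6] sum 64, len 9
add 12: shortest ending here [8, 8, 9, 9, 5, 7, 6, 12] sum 64, len 8
add 10: shortest ending here [8, 9, 9, 5, 7, 6, 12, 10] sum 66, len 8
add 10: shortest ending here [9, 9, 5, 7, 6, 12, 10, 10] sum 68, len 8
Shortest qualifying length: 8.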